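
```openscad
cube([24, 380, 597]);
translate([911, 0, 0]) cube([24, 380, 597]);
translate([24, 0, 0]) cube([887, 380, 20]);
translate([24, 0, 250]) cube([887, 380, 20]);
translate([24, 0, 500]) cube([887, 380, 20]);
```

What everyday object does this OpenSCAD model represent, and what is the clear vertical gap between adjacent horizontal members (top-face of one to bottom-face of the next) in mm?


A bookshelf. The clear shelf gap is 230 mm.

Two tall side panels with 3 horizontal boards between them — a bookshelf. The first two shelf undersides are at z = 0 and z = 250; with shelf thickness 20, the clear gap is 250 − 0 − 20 = 230 mm.


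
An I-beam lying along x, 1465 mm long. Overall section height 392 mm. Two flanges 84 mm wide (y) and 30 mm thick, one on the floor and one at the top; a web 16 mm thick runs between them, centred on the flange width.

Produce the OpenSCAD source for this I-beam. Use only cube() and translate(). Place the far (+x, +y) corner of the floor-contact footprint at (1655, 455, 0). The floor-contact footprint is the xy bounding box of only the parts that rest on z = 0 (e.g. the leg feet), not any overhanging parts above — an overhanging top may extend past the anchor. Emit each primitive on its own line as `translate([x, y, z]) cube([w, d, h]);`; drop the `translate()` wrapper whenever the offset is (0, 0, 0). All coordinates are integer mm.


translate([190, 371, 0]) cube([1465, 84, 30]);
translate([190, 405, 30]) cube([1465, 16, 332]);
translate([190, 371, 362]) cube([1465, 84, 30]);


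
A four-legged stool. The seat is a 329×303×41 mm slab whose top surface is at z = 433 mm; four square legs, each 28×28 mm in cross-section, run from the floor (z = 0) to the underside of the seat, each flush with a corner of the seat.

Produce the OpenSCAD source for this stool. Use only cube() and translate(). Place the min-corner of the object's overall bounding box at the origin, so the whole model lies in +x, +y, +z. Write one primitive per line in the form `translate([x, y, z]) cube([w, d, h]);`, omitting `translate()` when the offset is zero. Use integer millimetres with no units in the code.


translate([0, 0, 392]) cube([329, 303, 41]);
cube([28, 28, 392]);
translate([301, 0, 0]) cube([28, 28, 392]);
translate([0, 275, 0]) cube([28, 28, 392]);
translate([301, 275, 0]) cube([28, 28, 392]);


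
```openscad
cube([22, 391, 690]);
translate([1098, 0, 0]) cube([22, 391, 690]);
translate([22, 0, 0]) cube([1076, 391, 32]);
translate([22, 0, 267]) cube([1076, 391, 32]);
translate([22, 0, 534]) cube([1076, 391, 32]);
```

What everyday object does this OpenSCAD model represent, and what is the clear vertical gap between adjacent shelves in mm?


A bookshelf. The clear shelf gap is 235 mm.

Two tall side panels with 3 horizontal boards between them — a bookshelf. The first two shelf undersides are at z = 0 and z = 267; with shelf thickness 32, the clear gap is 267 − 0 − 32 = 235 mm.


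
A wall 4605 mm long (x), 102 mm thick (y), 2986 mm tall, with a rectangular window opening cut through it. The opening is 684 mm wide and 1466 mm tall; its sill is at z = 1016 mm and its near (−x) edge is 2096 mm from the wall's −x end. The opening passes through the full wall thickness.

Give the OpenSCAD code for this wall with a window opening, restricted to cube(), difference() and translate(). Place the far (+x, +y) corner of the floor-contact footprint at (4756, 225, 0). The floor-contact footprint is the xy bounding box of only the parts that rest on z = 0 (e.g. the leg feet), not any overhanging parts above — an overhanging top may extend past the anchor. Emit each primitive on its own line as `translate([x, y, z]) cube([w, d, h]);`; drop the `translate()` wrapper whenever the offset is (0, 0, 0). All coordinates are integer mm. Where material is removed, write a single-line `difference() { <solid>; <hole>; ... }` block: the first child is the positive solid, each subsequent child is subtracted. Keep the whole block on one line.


difference() { translate([151, 123, 0]) cube([4605, 102, 2986]); translate([2247, 123, 1016]) cube([684, 102, 1466]); }


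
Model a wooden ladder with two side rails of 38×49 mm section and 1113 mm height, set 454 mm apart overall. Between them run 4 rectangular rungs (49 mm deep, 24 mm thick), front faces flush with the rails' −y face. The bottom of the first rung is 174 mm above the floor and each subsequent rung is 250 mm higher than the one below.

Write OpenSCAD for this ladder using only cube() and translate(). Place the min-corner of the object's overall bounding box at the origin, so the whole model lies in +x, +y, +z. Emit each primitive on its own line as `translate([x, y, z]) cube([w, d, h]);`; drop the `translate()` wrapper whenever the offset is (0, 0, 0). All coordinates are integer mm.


// rung span = 454 - 2*38 = 378
// rung[k] z = 174 + k*250
cube([38, 49, 1113]);
translate([416, 0, 0]) cube([38, 49, 1113]);
translate([38, 0, 174]) cube([378, 49, 24]);
translate([38, 0, 424]) cube([378, 49, 24]);
translate([38, 0, 674]) cube([378, 49, 24]);
translate([38, 0, 924]) cube([378, 49, 24]);


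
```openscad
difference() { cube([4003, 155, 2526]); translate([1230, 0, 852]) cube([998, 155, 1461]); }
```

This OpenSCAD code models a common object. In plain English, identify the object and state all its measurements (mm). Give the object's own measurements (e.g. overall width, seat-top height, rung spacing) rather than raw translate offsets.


A wall 4003 mm long (x), 155 mm thick (y), 2526 mm tall, with a rectangular window opening cut through it. The opening is 998 mm wide and 1461 mm tall; its sill is at z = 852 mm and its near (−x) edge is 1230 mm from the wall's −x end. The opening passes through the full wall thickness.


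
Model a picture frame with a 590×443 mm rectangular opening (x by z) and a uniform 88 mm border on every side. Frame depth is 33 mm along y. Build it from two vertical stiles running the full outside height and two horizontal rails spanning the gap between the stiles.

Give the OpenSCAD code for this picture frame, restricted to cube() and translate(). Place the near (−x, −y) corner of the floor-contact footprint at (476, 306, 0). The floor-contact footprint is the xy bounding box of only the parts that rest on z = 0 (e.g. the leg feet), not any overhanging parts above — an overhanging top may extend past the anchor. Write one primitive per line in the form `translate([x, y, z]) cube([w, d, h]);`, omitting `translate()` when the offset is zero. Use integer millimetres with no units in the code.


translate([476, 306, 0]) cube([88, 33, 619]);
translate([1154, 306, 0]) cube([88, 33, 619]);
translate([564, 306, 0]) cube([590, 33, 88]);
translate([564, 306, 531]) cube([590, 33, 88]);


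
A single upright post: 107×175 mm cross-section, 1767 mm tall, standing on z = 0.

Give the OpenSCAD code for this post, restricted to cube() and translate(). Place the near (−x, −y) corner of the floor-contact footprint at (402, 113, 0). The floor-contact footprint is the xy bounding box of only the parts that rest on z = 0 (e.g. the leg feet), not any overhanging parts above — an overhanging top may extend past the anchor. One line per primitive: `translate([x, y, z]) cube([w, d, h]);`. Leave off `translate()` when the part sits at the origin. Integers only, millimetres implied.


translate([402, 113, 0]) cube([107, 175, 1767]);


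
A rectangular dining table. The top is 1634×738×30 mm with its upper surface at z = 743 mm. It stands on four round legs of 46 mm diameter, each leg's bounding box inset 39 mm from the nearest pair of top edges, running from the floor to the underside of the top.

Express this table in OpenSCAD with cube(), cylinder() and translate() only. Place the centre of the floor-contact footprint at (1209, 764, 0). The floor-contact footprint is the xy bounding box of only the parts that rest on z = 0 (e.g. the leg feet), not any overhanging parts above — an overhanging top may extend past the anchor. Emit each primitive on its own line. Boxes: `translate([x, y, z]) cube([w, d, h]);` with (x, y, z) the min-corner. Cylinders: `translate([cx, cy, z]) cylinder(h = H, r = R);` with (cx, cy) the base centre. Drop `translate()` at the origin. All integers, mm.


translate([392, 395, 713]) cube([1634, 738, 30]);
translate([454, 457, 0]) cylinder(h = 713, r = 23);
translate([1964, 457, 0]) cylinder(h = 713, r = 23);
translate([454, 1071, 0]) cylinder(h = 713, r = 23);
translate([1964, 1071, 0]) cylinder(h = 713, r = 23);


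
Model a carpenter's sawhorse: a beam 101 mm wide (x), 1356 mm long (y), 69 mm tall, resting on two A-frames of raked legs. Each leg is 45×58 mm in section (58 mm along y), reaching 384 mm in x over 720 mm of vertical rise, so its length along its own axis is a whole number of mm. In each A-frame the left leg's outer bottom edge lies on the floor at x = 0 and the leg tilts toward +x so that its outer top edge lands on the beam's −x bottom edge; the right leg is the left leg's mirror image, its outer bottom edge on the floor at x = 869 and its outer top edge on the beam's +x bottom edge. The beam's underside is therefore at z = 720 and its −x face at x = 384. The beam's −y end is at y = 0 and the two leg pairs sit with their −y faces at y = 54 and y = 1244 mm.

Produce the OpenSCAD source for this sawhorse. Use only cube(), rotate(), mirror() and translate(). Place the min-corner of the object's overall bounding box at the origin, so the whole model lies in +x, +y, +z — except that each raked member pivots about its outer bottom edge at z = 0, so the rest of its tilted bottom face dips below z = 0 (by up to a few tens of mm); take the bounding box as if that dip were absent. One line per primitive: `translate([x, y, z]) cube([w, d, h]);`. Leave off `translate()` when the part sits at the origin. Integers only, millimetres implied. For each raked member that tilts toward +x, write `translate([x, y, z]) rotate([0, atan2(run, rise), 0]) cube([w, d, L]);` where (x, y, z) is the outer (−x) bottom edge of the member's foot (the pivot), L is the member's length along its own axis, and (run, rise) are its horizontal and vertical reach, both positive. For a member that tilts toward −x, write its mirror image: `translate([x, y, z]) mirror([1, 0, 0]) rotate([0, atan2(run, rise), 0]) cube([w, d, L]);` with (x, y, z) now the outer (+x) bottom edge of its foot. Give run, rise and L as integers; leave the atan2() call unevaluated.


translate([384, 0, 720]) cube([101, 1356, 69]);
translate([0, 54, 0]) rotate([0, atan2(384, 720), 0]) cube([45, 58, 816]);
translate([869, 54, 0]) mirror([1, 0, 0]) rotate([0, atan2(384, 720), 0]) cube([45, 58, 816]);
translate([0, 1244, 0]) rotate([0, atan2(384, 720), 0]) cube([45, 58, 816]);
translate([869, 1244, 0]) mirror([1, 0, 0]) rotate([0, atan2(384, 720), 0]) cube([45, 58, 816]);


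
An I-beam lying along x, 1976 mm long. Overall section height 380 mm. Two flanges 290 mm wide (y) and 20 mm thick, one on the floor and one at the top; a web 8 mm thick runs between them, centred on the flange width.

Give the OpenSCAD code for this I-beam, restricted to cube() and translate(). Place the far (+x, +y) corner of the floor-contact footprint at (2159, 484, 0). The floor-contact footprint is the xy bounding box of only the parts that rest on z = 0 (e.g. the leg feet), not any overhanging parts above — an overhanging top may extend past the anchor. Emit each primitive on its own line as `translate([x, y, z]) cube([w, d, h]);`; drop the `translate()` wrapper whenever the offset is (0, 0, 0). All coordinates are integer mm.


translate([183, 194, 0]) cube([1976, 290, 20]);
translate([183, 335, 20]) cube([1976, 8, 340]);
translate([183, 194, 360]) cube([1976, 290, 20]);


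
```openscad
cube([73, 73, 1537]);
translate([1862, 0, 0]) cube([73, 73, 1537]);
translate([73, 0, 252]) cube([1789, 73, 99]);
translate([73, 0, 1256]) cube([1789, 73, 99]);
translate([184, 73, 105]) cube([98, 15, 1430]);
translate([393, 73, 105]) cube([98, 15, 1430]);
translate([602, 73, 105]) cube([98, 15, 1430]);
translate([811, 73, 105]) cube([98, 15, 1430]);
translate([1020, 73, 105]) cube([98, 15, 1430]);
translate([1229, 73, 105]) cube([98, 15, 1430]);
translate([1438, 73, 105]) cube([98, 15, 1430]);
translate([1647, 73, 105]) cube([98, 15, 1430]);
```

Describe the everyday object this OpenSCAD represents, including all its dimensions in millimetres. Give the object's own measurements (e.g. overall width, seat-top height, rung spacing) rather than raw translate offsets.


A fence section. Two 73×73 mm posts, 1537 mm tall, stand on the floor with a clear span of 1789 mm between their inner faces. Two horizontal rails of 73×99 mm section span the gap between the posts with their undersides at z = 252 mm and z = 1256 mm, flush with the posts' −y face. 8 pickets, each 98 mm wide, 15 mm thick and 1430 mm tall, are fixed to the +y face of the rails with their bottoms at z = 105 mm, spaced across the span with a 111 mm gap after the −x post and between neighbouring pickets, with 117 mm left before the +x post.


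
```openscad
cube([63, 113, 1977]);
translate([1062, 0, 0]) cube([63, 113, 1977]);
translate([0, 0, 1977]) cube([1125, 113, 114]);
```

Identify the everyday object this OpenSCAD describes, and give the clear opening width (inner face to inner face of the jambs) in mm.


A door frame. The clear opening width is 999 mm.

Two 1977 mm tall posts with a header on top — a door frame. The left jamb is 63 mm wide at x = 0; the right jamb starts at x = 1062. The clear opening is 1062 − 63 = 999 mm.


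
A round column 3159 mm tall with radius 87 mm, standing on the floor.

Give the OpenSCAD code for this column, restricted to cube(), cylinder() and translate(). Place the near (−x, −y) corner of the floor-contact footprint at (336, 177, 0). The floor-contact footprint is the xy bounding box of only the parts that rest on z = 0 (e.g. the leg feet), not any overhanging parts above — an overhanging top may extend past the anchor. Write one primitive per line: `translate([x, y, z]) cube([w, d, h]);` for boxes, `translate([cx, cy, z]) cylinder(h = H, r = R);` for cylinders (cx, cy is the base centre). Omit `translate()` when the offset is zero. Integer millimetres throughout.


translate([423, 264, 0]) cylinder(h = 3159, r = 87);


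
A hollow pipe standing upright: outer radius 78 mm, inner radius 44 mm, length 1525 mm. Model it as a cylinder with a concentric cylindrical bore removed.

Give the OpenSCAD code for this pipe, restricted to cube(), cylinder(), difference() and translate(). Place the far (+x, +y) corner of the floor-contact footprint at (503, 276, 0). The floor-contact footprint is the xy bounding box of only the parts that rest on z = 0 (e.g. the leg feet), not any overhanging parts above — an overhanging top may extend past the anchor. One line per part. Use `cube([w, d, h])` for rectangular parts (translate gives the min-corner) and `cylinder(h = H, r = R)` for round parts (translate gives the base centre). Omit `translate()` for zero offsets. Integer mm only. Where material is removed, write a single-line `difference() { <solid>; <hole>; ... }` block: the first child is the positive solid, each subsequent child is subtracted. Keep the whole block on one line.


difference() { translate([425, 198, 0]) cylinder(h = 1525, r = 78); translate([425, 198, 0]) cylinder(h = 1525, r = 44); }


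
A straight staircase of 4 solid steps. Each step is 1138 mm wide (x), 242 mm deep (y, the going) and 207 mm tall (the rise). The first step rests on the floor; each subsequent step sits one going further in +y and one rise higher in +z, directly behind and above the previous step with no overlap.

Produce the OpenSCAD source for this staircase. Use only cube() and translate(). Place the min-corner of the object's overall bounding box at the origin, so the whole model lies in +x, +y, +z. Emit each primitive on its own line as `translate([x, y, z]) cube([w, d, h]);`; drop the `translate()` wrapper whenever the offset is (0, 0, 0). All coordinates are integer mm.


cube([1138, 242, 207]);
translate([0, 242, 207]) cube([1138, 242, 207]);
translate([0, 484, 414]) cube([1138, 242, 207]);
translate([0, 726, 621]) cube([1138, 242, 207]);


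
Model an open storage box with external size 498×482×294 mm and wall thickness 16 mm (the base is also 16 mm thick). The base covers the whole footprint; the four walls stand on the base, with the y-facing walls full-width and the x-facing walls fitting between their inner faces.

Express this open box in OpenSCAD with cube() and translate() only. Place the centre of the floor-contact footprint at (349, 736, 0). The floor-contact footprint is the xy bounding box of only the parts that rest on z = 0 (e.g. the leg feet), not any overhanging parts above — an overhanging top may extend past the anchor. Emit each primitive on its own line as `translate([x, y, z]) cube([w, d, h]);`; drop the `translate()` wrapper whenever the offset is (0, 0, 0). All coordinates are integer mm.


translate([100, 495, 0]) cube([498, 482, 16]);
translate([100, 495, 16]) cube([498, 16, 278]);
translate([100, 961, 16]) cube([498, 16, 278]);
translate([100, 511, 16]) cube([16, 450, 278]);
translate([582, 511, 16]) cube([16, 450, 278]);


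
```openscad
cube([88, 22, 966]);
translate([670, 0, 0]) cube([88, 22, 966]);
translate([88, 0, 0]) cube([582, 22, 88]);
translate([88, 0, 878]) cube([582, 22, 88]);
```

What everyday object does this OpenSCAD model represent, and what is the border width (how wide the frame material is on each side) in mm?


A picture frame. The border width is 88 mm.

Four thin pieces enclosing a rectangular opening — a picture frame. The two full-height stiles are 966 mm tall; the top rail sits at z = 878 and is 88 mm tall, so the border above the opening is 966 − 878 = 88 mm, matching the stile x-width.


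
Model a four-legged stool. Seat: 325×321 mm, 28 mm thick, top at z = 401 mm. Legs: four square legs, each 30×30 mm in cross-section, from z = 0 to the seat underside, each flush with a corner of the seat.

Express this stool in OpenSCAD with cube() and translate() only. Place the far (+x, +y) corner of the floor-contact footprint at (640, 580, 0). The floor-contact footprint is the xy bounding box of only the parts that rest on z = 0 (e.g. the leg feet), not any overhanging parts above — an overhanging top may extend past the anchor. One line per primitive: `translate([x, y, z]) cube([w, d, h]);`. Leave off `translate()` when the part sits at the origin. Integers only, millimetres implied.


// leg_h = 401 - 28 = 373
translate([315, 259, 373]) cube([325, 321, 28]);
translate([315, 259, 0]) cube([30, 30, 373]);
translate([610, 259, 0]) cube([30, 30, 373]);
translate([315, 550, 0]) cube([30, 30, 373]);
translate([610, 550, 0]) cube([30, 30, 373]);


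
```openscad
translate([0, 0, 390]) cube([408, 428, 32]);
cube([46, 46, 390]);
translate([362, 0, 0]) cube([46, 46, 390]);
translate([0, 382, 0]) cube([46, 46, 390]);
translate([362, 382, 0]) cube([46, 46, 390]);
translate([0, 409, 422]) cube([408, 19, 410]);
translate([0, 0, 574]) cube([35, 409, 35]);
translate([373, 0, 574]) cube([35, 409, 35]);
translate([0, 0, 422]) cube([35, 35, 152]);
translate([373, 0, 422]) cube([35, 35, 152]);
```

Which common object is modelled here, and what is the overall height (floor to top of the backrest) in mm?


A chair. The overall height is 832 mm.

A slab on four corner posts with a tall panel at the back — a chair. The seat slab sits at z = 390 with thickness 32, and the 410 mm backrest starts at the seat top, so the overall height is 390 + 32 + 410 = 832 mm.


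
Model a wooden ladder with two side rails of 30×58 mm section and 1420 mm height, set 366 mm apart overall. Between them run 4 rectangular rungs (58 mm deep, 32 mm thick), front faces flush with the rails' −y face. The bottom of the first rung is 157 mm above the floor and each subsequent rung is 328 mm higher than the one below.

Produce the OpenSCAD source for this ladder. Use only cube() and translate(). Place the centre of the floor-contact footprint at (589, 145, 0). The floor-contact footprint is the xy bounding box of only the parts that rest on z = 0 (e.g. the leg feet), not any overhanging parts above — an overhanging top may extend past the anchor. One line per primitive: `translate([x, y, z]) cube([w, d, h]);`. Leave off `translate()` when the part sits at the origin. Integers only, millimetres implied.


// rung span = 366 - 2*30 = 306
// rung[k] z = 157 + k*328
translate([406, 116, 0]) cube([30, 58, 1420]);
translate([742, 116, 0]) cube([30, 58, 1420]);
translate([436, 116, 157]) cube([306, 58, 32]);
translate([436, 116, 485]) cube([306, 58, 32]);
translate([436, 116, 813]) cube([306, 58, 32]);
translate([436, 116, 1141]) cube([306, 58, 32]);


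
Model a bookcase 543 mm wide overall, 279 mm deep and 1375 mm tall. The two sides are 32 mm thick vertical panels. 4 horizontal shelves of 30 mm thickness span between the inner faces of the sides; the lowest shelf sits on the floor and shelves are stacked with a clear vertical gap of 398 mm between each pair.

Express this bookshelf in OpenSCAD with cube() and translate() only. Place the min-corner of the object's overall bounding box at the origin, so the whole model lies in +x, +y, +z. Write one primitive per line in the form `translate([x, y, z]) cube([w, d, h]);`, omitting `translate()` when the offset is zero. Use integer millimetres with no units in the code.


cube([32, 279, 1375]);
translate([511, 0, 0]) cube([32, 279, 1375]);
translate([32, 0, 0]) cube([479, 279, 30]);
translate([32, 0, 428]) cube([479, 279, 30]);
translate([32, 0, 856]) cube([479, 279, 30]);
translate([32, 0, 1284]) cube([479, 279, 30]);


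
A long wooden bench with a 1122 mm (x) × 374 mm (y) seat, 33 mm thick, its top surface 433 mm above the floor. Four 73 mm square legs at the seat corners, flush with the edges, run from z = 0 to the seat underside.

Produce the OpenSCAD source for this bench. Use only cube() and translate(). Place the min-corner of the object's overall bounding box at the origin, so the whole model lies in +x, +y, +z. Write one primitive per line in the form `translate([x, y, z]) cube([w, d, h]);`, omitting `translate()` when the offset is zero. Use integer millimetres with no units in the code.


translate([0, 0, 400]) cube([1122, 374, 33]);
cube([73, 73, 400]);
translate([0, 301, 0]) cube([73, 73, 400]);
translate([1049, 0, 0]) cube([73, 73, 400]);
translate([1049, 301, 0]) cube([73, 73, 400]);


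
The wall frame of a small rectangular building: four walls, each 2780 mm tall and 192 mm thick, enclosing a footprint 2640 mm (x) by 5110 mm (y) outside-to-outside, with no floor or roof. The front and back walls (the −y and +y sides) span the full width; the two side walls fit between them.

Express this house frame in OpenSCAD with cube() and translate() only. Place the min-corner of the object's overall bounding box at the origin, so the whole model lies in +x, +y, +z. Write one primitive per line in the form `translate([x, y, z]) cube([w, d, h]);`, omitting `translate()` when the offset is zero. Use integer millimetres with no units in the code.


cube([2640, 192, 2780]);
translate([0, 4918, 0]) cube([2640, 192, 2780]);
translate([0, 192, 0]) cube([192, 4726, 2780]);
translate([2448, 192, 0]) cube([192, 4726, 2780]);


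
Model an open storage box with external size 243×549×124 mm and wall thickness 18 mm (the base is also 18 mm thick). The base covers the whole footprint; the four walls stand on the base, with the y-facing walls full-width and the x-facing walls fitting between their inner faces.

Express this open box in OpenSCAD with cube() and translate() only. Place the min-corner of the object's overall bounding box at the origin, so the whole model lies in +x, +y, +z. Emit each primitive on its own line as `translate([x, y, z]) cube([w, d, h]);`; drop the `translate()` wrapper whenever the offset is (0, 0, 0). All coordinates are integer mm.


cube([243, 549, 18]);
translate([0, 0, 18]) cube([243, 18, 106]);
translate([0, 531, 18]) cube([243, 18, 106]);
translate([0, 18, 18]) cube([18, 513, 106]);
translate([225, 18, 18]) cube([18, 513, 106]);


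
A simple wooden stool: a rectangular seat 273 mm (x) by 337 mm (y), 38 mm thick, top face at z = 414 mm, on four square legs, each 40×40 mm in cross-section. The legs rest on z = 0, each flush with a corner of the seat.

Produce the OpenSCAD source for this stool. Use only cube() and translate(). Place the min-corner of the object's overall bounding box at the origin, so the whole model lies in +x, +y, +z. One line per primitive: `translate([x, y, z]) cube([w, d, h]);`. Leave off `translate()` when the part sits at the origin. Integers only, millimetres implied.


translate([0, 0, 376]) cube([273, 337, 38]);
cube([40, 40, 376]);
translate([233, 0, 0]) cube([40, 40, 376]);
translate([0, 297, 0]) cube([40, 40, 376]);
translate([233, 297, 0]) cube([40, 40, 376]);


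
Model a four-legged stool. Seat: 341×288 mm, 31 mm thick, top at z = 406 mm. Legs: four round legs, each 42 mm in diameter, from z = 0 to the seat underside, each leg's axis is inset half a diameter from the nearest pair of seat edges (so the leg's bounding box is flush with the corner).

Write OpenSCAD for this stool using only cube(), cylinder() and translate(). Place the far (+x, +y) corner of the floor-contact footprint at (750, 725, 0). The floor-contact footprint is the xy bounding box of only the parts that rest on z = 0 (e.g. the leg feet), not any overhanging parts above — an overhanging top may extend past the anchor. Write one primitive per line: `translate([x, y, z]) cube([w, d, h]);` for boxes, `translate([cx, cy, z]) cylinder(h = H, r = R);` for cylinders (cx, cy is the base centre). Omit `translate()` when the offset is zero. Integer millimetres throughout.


translate([409, 437, 375]) cube([341, 288, 31]);
translate([430, 458, 0]) cylinder(h = 375, r = 21);
translate([729, 458, 0]) cylinder(h = 375, r = 21);
translate([430, 704, 0]) cylinder(h = 375, r = 21);
translate([729, 704, 0]) cylinder(h = 375, r = 21);


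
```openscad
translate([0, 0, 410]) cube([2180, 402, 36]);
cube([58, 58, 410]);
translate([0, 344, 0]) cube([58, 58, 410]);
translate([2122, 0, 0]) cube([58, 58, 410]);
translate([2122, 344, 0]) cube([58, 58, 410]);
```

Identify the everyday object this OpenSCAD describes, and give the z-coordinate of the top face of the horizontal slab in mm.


A bench. The seat-top height is 446 mm.

A long slab on four corner posts — a bench. The slab sits at z = 410 with thickness 36, so the top is 410 + 36 = 446 mm.


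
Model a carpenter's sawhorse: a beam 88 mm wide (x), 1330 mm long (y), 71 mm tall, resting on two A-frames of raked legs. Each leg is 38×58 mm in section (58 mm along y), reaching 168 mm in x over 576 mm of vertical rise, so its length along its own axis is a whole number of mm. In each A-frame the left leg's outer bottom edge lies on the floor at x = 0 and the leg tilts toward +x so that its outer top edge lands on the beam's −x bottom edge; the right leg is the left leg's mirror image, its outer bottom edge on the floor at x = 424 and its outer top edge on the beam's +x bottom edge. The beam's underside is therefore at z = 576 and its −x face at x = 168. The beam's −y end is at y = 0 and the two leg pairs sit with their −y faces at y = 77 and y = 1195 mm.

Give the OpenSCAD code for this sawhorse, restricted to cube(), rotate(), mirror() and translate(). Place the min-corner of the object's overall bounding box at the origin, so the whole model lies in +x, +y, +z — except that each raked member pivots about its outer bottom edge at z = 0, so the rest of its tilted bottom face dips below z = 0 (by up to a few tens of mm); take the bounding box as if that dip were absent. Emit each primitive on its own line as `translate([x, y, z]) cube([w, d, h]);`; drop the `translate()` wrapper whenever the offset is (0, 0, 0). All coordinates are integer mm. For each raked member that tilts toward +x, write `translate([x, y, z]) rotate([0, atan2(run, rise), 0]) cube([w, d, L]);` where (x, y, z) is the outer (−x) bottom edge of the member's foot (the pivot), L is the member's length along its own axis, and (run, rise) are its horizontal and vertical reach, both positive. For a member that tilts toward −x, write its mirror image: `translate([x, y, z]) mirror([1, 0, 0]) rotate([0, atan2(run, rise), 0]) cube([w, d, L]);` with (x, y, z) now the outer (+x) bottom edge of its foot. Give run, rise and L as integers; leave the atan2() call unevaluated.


// leg length = √(168² + 576²) = 600
// right-leg outer foot x = 2·168 + 88 = 424
// beam min-corner = (168, 0, 576)
translate([168, 0, 576]) cube([88, 1330, 71]);
translate([0, 77, 0]) rotate([0, atan2(168, 576), 0]) cube([38, 58, 600]);
translate([424, 77, 0]) mirror([1, 0, 0]) rotate([0, atan2(168, 576), 0]) cube([38, 58, 600]);
translate([0, 1195, 0]) rotate([0, atan2(168, 576), 0]) cube([38, 58, 600]);
translate([424, 1195, 0]) mirror([1, 0, 0]) rotate([0, atan2(168, 576), 0]) cube([38, 58, 600]);


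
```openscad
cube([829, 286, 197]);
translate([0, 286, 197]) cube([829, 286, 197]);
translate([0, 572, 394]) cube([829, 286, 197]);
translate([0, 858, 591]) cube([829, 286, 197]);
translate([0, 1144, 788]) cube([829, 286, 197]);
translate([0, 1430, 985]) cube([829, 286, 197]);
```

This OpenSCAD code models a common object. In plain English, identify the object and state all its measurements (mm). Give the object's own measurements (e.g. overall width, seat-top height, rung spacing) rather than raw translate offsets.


A straight staircase of 6 solid steps. Each step is 829 mm wide (x), 286 mm deep (y, the going) and 197 mm tall (the rise). The first step rests on the floor; each subsequent step sits one going further in +y and one rise higher in +z, directly behind and above the previous step with no overlap.


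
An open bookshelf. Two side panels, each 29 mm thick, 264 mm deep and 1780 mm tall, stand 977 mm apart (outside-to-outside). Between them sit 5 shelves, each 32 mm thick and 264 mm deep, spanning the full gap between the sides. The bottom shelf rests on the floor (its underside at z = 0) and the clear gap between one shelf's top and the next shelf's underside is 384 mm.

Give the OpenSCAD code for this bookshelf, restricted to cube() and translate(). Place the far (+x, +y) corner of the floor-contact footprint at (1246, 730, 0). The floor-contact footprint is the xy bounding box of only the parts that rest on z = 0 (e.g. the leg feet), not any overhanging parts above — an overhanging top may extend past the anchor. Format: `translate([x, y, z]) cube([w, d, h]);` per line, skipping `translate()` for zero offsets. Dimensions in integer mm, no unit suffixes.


translate([269, 466, 0]) cube([29, 264, 1780]);
translate([1217, 466, 0]) cube([29, 264, 1780]);
translate([298, 466, 0]) cube([919, 264, 32]);
translate([298, 466, 416]) cube([919, 264, 32]);
translate([298, 466, 832]) cube([919, 264, 32]);
translate([298, 466, 1248]) cube([919, 264, 32]);
translate([298, 466, 1664]) cube([919, 264, 32]);


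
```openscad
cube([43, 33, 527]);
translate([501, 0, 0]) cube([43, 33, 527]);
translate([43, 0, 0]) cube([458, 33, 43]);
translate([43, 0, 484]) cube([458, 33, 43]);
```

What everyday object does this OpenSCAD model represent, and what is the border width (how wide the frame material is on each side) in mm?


A picture frame. The border width is 43 mm.

Four thin pieces enclosing a rectangular opening — a picture frame. The two full-height stiles are 527 mm tall; the top rail sits at z = 484 and is 43 mm tall, so the border above the opening is 527 − 484 = 43 mm, matching the stile x-width.


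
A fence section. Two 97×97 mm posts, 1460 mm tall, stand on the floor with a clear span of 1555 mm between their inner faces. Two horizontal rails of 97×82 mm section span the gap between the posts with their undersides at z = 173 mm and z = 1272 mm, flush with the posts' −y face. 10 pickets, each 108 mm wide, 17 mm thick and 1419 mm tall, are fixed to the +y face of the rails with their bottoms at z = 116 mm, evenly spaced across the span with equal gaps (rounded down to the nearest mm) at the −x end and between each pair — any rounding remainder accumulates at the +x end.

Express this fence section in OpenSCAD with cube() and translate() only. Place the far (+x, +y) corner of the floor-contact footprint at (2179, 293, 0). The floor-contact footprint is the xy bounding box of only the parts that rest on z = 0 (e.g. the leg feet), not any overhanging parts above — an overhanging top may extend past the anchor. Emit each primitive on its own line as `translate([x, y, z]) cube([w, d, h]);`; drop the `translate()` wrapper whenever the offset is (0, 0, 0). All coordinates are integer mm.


translate([430, 196, 0]) cube([97, 97, 1460]);
translate([2082, 196, 0]) cube([97, 97, 1460]);
translate([527, 196, 173]) cube([1555, 97, 82]);
translate([527, 196, 1272]) cube([1555, 97, 82]);
translate([570, 293, 116]) cube([108, 17, 1419]);
translate([721, 293, 116]) cube([108, 17, 1419]);
translate([872, 293, 116]) cube([108, 17, 1419]);
translate([1023, 293, 116]) cube([108, 17, 1419]);
translate([1174, 293, 116]) cube([108, 17, 1419]);
translate([1325, 293, 116]) cube([108, 17, 1419]);
translate([1476, 293, 116]) cube([108, 17, 1419]);
translate([1627, 293, 116]) cube([108, 17, 1419]);
translate([1778, 293, 116]) cube([108, 17, 1419]);
translate([1929, 293, 116]) cube([108, 17, 1419]);


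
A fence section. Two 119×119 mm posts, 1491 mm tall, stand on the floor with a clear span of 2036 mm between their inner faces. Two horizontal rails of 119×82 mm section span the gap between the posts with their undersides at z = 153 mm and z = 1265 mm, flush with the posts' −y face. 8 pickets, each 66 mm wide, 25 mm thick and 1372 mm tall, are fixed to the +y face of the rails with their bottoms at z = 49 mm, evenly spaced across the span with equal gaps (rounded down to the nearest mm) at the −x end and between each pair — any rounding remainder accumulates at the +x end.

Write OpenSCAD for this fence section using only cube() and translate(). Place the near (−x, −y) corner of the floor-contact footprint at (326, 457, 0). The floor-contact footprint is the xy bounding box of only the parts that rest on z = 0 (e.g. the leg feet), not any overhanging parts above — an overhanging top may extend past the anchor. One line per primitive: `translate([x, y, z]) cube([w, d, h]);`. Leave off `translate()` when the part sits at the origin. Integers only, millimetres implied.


translate([326, 457, 0]) cube([119, 119, 1491]);
translate([2481, 457, 0]) cube([119, 119, 1491]);
translate([445, 457, 153]) cube([2036, 119, 82]);
translate([445, 457, 1265]) cube([2036, 119, 82]);
translate([612, 576, 49]) cube([66, 25, 1372]);
translate([845, 576, 49]) cube([66, 25, 1372]);
translate([1078, 576, 49]) cube([66, 25, 1372]);
translate([1311, 576, 49]) cube([66, 25, 1372]);
translate([1544, 576, 49]) cube([66, 25, 1372]);
translate([1777, 576, 49]) cube([66, 25, 1372]);
translate([2010, 576, 49]) cube([66, 25, 1372]);
translate([2243, 576, 49]) cube([66, 25, 1372]);


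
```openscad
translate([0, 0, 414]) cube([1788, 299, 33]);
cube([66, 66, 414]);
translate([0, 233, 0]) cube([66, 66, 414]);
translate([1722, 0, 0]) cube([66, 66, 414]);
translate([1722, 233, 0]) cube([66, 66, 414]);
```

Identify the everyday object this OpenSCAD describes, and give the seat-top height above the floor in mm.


A bench. The seat-top height is 447 mm.

A long slab on four corner posts — a bench. The slab sits at z = 414 with thickness 33, so the top is 414 + 33 = 447 mm.


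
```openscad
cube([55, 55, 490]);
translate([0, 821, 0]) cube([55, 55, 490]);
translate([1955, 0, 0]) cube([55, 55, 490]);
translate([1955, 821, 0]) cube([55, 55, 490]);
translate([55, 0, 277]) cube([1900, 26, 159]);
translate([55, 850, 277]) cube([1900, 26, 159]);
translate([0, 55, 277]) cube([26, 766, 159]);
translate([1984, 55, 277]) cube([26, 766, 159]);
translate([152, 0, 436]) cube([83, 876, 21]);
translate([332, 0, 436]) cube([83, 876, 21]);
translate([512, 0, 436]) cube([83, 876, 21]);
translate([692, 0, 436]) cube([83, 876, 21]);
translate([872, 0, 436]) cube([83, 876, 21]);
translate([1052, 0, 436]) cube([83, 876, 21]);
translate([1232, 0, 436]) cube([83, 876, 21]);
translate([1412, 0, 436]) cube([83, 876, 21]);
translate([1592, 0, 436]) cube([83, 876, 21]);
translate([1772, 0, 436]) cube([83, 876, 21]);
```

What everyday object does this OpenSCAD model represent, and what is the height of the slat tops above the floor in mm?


A bed frame. The slat-top height is 457 mm.

Four posts, four rails, and a row of slats — a bed frame. Slats sit on the rails at z = 277 + 159 = 436; with slat thickness 21, the top is 457 mm.


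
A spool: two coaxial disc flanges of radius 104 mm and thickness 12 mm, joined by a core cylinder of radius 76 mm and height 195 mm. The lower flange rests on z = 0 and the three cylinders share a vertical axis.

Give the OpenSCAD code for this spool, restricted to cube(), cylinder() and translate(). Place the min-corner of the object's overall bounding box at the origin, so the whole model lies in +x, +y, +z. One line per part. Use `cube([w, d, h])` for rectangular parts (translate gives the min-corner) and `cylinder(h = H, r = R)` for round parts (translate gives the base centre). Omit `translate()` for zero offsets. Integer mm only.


translate([104, 104, 0]) cylinder(h = 12, r = 104);
translate([104, 104, 12]) cylinder(h = 195, r = 76);
translate([104, 104, 207]) cylinder(h = 12, r = 104);


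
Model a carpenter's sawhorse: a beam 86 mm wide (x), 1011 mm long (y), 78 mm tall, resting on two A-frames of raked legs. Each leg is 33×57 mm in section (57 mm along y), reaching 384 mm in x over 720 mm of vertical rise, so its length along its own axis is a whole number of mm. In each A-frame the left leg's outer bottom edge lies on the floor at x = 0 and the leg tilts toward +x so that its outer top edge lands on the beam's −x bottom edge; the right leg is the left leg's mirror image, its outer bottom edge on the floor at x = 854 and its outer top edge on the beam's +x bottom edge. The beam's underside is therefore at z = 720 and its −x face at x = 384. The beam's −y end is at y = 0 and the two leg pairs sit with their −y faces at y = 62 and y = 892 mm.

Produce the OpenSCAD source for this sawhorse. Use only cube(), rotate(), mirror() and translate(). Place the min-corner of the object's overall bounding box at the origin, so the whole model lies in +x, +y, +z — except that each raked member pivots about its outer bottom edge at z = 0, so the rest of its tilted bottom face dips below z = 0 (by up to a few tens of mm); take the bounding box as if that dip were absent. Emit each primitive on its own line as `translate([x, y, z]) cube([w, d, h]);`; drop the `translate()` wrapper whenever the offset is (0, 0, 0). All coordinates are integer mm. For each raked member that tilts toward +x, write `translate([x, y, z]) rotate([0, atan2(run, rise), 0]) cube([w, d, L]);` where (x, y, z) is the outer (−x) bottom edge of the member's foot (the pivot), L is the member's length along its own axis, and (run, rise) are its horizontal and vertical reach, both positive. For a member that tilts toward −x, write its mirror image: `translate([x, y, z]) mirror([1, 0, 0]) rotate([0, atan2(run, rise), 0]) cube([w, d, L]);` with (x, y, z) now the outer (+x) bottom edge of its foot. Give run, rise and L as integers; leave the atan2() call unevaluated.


// leg length = √(384² + 720²) = 816
// right-leg outer foot x = 2·384 + 86 = 854
// beam min-corner = (384, 0, 720)
translate([384, 0, 720]) cube([86, 1011, 78]);
translate([0, 62, 0]) rotate([0, atan2(384, 720), 0]) cube([33, 57, 816]);
translate([854, 62, 0]) mirror([1, 0, 0]) rotate([0, atan2(384, 720), 0]) cube([33, 57, 816]);
translate([0, 892, 0]) rotate([0, atan2(384, 720), 0]) cube([33, 57, 816]);
translate([854, 892, 0]) mirror([1, 0, 0]) rotate([0, atan2(384, 720), 0]) cube([33, 57, 816]);
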